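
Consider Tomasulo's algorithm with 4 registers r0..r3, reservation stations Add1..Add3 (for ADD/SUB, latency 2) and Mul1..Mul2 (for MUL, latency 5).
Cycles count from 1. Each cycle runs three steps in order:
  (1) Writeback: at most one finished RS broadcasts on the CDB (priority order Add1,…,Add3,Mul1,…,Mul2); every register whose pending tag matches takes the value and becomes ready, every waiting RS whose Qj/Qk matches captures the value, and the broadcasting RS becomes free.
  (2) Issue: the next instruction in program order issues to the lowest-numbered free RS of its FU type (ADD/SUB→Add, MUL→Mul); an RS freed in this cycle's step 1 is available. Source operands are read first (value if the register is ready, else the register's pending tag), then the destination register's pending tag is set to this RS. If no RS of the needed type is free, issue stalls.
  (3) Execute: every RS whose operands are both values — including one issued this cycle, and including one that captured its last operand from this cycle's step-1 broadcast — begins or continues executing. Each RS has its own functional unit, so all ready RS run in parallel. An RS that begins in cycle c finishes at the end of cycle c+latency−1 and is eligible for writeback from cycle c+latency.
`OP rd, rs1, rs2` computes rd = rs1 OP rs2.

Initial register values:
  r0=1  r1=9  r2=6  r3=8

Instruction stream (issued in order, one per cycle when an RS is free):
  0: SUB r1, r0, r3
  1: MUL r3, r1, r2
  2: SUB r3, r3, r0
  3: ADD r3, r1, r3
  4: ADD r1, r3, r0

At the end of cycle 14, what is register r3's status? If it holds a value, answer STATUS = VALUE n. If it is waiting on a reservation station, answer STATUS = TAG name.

cycle 1: issue SUB r1<-Add1 // r0:1,r1:Add1,r2:6,r3:8
cycle 2: issue MUL r3<-Mul1 // r0:1,r1:Add1,r2:6,r3:Mul1
cycle 3: CDB Add1=-7; issue SUB r3<-Add1 // r0:1,r1:-7,r2:6,r3:Add1
cycle 4: issue ADD r3<-Add2 // r0:1,r1:-7,r2:6,r3:Add2
cycle 5: issue ADD r1<-Add3 // r0:1,r1:Add3,r2:6,r3:Add2
cycle 6: - // r0:1,r1:Add3,r2:6,r3:Add2
cycle 7: - // r0:1,r1:Add3,r2:6,r3:Add2
cycle 8: CDB Mul1=-42 // r0:1,r1:Add3,r2:6,r3:Add2
cycle 9: - // r0:1,r1:Add3,r2:6,r3:Add2
cycle 10: CDB Add1=-43 // r0:1,r1:Add3,r2:6,r3:Add2
cycle 11: - // r0:1,r1:Add3,r2:6,r3:Add2
cycle 12: CDB Add2=-50 // r0:1,r1:Add3,r2:6,r3:-50
cycle 13: - // r0:1,r1:Add3,r2:6,r3:-50
cycle 14: CDB Add3=-49 // r0:1,r1:-49,r2:6,r3:-50

STATUS = VALUE -50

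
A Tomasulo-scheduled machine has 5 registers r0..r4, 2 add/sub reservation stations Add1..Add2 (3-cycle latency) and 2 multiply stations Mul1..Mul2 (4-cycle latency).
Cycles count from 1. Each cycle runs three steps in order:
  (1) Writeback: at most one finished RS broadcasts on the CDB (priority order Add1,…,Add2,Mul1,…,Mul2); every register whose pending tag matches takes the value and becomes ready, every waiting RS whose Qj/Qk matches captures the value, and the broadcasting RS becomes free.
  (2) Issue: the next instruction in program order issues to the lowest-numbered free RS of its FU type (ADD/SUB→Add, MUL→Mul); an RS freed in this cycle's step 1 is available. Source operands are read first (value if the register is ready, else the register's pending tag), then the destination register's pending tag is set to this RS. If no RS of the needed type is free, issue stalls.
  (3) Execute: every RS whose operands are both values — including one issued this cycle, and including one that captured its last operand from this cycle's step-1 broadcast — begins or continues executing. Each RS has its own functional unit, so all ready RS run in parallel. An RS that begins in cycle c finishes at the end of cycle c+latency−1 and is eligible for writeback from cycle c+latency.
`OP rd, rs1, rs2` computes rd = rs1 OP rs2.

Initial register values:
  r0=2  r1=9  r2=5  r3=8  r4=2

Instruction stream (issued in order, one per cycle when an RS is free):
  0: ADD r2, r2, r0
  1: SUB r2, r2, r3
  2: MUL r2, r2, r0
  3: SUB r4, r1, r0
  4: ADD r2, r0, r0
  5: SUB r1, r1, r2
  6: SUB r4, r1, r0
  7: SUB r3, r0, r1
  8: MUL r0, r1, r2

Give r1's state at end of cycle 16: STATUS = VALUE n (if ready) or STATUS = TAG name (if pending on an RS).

STATUS = VALUE 5

cycle 1: issue ADD r2<-Add1 // r0:2,r1:9,r2:Add1,r3:8,r4:2
cycle 2: issue SUB r2<-Add2 // r0:2,r1:9,r2:Add2,r3:8,r4:2
cycle 3: issue MUL r2<-Mul1 // r0:2,r1:9,r2:Mul1,r3:8,r4:2
cycle 4: CDB Add1=7; issue SUB r4<-Add1 // r0:2,r1:9,r2:Mul1,r3:8,r4:Add1
cycle 5: stall // r0:2,r1:9,r2:Mul1,r3:8,r4:Add1
cycle 6: stall // r0:2,r1:9,r2:Mul1,r3:8,r4:Add1
cycle 7: CDB Add1=7; issue ADD r2<-Add1 // r0:2,r1:9,r2:Add1,r3:8,r4:7
cycle 8: CDB Add2=-1; issue SUB r1<-Add2 // r0:2,r1:Add2,r2:Add1,r3:8,r4:7
cycle 9: stall // r0:2,r1:Add2,r2:Add1,r3:8,r4:7
cycle 10: CDB Add1=4; issue SUB r4<-Add1 // r0:2,r1:Add2,r2:4,r3:8,r4:Add1
cycle 11: stall // r0:2,r1:Add2,r2:4,r3:8,r4:Add1
cycle 12: CDB Mul1=-2; stall // r0:2,r1:Add2,r2:4,r3:8,r4:Add1
cycle 13: CDB Add2=5; issue SUB r3<-Add2 // r0:2,r1:5,r2:4,r3:Add2,r4:Add1
cycle 14: issue MUL r0<-Mul1 // r0:Mul1,r1:5,r2:4,r3:Add2,r4:Add1
cycle 15: - // r0:Mul1,r1:5,r2:4,r3:Add2,r4:Add1
cycle 16: CDB Add1=3 // r0:Mul1,r1:5,r2:4,r3:Add2,r4:3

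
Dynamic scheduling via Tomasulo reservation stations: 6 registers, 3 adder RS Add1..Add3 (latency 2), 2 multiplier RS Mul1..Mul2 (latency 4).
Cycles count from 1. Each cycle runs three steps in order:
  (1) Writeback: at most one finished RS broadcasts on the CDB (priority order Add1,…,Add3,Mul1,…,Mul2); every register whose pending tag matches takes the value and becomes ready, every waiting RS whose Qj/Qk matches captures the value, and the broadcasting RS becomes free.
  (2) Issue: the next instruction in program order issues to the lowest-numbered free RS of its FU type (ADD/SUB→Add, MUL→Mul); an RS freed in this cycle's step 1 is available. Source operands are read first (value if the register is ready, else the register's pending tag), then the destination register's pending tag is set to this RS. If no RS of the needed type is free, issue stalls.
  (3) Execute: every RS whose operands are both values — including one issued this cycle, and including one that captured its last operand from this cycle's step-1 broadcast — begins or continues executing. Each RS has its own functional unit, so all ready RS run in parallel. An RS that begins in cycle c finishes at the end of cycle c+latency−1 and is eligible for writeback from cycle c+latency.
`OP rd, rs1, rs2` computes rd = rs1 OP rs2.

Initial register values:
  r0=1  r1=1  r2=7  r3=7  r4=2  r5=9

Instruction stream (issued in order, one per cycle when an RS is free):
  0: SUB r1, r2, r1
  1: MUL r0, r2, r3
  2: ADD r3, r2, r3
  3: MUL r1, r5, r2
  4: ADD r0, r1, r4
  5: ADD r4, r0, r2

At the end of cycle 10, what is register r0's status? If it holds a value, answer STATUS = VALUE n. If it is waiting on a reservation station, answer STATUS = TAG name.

STATUS = VALUE 65

  c1: issue SUB r1<-Add1  regs: r0:1,r1:Add1,r2:7,r3:7,r4:2,r5:9
  c2: issue MUL r0<-Mul1  regs: r0:Mul1,r1:Add1,r2:7,r3:7,r4:2,r5:9
  c3: CDB Add1=6; issue ADD r3<-Add1  regs: r0:Mul1,r1:6,r2:7,r3:Add1,r4:2,r5:9
  c4: issue MUL r1<-Mul2  regs: r0:Mul1,r1:Mul2,r2:7,r3:Add1,r4:2,r5:9
  c5: CDB Add1=14; issue ADD r0<-Add1  regs: r0:Add1,r1:Mul2,r2:7,r3:14,r4:2,r5:9
  c6: CDB Mul1=49; issue ADD r4<-Add2  regs: r0:Add1,r1:Mul2,r2:7,r3:14,r4:Add2,r5:9
  c7: -  regs: r0:Add1,r1:Mul2,r2:7,r3:14,r4:Add2,r5:9
  c8: CDB Mul2=63  regs: r0:Add1,r1:63,r2:7,r3:14,r4:Add2,r5:9
  c9: -  regs: r0:Add1,r1:63,r2:7,r3:14,r4:Add2,r5:9
  c10: CDB Add1=65  regs: r0:65,r1:63,r2:7,r3:14,r4:Add2,r5:9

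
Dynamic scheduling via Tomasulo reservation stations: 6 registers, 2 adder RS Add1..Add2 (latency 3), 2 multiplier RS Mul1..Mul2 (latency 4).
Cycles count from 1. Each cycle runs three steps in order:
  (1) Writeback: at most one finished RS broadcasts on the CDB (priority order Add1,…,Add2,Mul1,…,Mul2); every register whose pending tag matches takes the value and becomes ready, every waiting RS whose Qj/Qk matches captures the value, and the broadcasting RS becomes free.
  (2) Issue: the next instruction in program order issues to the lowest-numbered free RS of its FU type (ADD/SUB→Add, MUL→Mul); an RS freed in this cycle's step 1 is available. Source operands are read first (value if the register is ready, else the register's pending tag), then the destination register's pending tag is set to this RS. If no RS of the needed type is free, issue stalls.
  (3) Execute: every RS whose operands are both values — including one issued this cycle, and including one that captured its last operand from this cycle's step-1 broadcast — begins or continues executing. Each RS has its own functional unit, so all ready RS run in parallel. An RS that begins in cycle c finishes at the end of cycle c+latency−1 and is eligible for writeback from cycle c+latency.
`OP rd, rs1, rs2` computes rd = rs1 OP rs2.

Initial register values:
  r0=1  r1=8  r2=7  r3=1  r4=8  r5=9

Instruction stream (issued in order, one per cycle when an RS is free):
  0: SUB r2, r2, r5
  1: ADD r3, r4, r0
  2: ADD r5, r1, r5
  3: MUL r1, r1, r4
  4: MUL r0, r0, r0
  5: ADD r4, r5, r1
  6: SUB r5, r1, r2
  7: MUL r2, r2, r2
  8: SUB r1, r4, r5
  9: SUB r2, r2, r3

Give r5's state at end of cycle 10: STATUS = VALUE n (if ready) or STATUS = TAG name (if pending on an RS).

STATUS = TAG Add2

  c1: issue SUB r2<-Add1  regs: r0:1,r1:8,r2:Add1,r3:1,r4:8,r5:9
  c2: issue ADD r3<-Add2  regs: r0:1,r1:8,r2:Add1,r3:Add2,r4:8,r5:9
  c3: stall  regs: r0:1,r1:8,r2:Add1,r3:Add2,r4:8,r5:9
  c4: CDB Add1=-2; issue ADD r5<-Add1  regs: r0:1,r1:8,r2:-2,r3:Add2,r4:8,r5:Add1
  c5: CDB Add2=9; issue MUL r1<-Mul1  regs: r0:1,r1:Mul1,r2:-2,r3:9,r4:8,r5:Add1
  c6: issue MUL r0<-Mul2  regs: r0:Mul2,r1:Mul1,r2:-2,r3:9,r4:8,r5:Add1
  c7: CDB Add1=17; issue ADD r4<-Add1  regs: r0:Mul2,r1:Mul1,r2:-2,r3:9,r4:Add1,r5:17
  c8: issue SUB r5<-Add2  regs: r0:Mul2,r1:Mul1,r2:-2,r3:9,r4:Add1,r5:Add2
  c9: CDB Mul1=64; issue MUL r2<-Mul1  regs: r0:Mul2,r1:64,r2:Mul1,r3:9,r4:Add1,r5:Add2
  c10: CDB Mul2=1; stall  regs: r0:1,r1:64,r2:Mul1,r3:9,r4:Add1,r5:Add2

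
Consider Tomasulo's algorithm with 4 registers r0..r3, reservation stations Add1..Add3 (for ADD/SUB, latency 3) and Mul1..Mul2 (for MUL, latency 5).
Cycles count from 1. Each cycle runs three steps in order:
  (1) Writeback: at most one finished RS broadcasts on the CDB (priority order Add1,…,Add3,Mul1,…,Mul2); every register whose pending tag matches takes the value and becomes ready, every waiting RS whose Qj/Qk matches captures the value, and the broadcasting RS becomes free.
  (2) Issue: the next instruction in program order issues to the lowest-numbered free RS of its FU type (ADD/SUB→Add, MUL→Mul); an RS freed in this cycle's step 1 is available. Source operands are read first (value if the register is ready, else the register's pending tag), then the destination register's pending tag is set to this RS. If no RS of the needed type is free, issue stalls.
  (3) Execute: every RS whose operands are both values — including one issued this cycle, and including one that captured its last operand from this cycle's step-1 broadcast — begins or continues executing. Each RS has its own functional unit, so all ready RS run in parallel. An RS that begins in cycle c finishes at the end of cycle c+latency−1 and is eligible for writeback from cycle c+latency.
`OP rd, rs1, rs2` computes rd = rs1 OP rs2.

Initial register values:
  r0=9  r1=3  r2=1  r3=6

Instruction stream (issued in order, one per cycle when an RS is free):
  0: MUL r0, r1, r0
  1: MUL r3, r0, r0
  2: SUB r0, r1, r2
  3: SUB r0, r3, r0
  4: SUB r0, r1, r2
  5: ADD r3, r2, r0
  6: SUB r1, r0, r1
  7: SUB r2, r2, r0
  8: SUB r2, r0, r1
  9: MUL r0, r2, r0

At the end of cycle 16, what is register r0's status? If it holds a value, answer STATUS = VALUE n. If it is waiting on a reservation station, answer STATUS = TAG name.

cycle 1: issue MUL r0<-Mul1 // r0:Mul1,r1:3,r2:1,r3:6
cycle 2: issue MUL r3<-Mul2 // r0:Mul1,r1:3,r2:1,r3:Mul2
cycle 3: issue SUB r0<-Add1 // r0:Add1,r1:3,r2:1,r3:Mul2
cycle 4: issue SUB r0<-Add2 // r0:Add2,r1:3,r2:1,r3:Mul2
cycle 5: issue SUB r0<-Add3 // r0:Add3,r1:3,r2:1,r3:Mul2
cycle 6: CDB Add1=2; issue ADD r3<-Add1 // r0:Add3,r1:3,r2:1,r3:Add1
cycle 7: CDB Mul1=27; stall // r0:Add3,r1:3,r2:1,r3:Add1
cycle 8: CDB Add3=2; issue SUB r1<-Add3 // r0:2,r1:Add3,r2:1,r3:Add1
cycle 9: stall // r0:2,r1:Add3,r2:1,r3:Add1
cycle 10: stall // r0:2,r1:Add3,r2:1,r3:Add1
cycle 11: CDB Add1=3; issue SUB r2<-Add1 // r0:2,r1:Add3,r2:Add1,r3:3
cycle 12: CDB Add3=-1; issue SUB r2<-Add3 // r0:2,r1:-1,r2:Add3,r3:3
cycle 13: CDB Mul2=729; issue MUL r0<-Mul1 // r0:Mul1,r1:-1,r2:Add3,r3:3
cycle 14: CDB Add1=-1 // r0:Mul1,r1:-1,r2:Add3,r3:3
cycle 15: CDB Add3=3 // r0:Mul1,r1:-1,r2:3,r3:3
cycle 16: CDB Add2=727 // r0:Mul1,r1:-1,r2:3,r3:3

STATUS = TAG Mul1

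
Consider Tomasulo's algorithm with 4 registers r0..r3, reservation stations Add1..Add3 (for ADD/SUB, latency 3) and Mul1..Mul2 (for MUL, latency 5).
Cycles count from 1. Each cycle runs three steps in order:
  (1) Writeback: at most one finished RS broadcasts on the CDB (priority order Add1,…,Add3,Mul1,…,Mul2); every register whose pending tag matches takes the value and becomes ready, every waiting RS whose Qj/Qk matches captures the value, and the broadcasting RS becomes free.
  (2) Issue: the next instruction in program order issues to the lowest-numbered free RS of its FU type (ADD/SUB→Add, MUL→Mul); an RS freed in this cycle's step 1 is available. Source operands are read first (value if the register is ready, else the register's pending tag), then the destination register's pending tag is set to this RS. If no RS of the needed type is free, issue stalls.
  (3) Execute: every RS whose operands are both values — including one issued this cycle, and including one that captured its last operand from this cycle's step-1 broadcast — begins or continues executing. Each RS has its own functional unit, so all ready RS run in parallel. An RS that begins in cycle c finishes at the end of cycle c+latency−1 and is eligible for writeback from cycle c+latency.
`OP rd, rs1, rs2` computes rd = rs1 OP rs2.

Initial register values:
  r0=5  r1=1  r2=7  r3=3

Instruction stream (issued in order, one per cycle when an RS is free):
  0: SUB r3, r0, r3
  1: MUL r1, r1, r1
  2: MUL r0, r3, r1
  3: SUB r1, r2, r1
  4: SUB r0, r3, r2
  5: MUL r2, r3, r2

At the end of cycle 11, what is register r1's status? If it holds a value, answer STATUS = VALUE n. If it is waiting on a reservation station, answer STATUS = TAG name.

c1: issue SUB r3<-Add1 | r0:5,r1:1,r2:7,r3:Add1
c2: issue MUL r1<-Mul1 | r0:5,r1:Mul1,r2:7,r3:Add1
c3: issue MUL r0<-Mul2 | r0:Mul2,r1:Mul1,r2:7,r3:Add1
c4: CDB Add1=2; issue SUB r1<-Add1 | r0:Mul2,r1:Add1,r2:7,r3:2
c5: issue SUB r0<-Add2 | r0:Add2,r1:Add1,r2:7,r3:2
c6: stall | r0:Add2,r1:Add1,r2:7,r3:2
c7: CDB Mul1=1; issue MUL r2<-Mul1 | r0:Add2,r1:Add1,r2:Mul1,r3:2
c8: CDB Add2=-5 | r0:-5,r1:Add1,r2:Mul1,r3:2
c9: - | r0:-5,r1:Add1,r2:Mul1,r3:2
c10: CDB Add1=6 | r0:-5,r1:6,r2:Mul1,r3:2
c11: - | r0:-5,r1:6,r2:Mul1,r3:2

STATUS = VALUE 6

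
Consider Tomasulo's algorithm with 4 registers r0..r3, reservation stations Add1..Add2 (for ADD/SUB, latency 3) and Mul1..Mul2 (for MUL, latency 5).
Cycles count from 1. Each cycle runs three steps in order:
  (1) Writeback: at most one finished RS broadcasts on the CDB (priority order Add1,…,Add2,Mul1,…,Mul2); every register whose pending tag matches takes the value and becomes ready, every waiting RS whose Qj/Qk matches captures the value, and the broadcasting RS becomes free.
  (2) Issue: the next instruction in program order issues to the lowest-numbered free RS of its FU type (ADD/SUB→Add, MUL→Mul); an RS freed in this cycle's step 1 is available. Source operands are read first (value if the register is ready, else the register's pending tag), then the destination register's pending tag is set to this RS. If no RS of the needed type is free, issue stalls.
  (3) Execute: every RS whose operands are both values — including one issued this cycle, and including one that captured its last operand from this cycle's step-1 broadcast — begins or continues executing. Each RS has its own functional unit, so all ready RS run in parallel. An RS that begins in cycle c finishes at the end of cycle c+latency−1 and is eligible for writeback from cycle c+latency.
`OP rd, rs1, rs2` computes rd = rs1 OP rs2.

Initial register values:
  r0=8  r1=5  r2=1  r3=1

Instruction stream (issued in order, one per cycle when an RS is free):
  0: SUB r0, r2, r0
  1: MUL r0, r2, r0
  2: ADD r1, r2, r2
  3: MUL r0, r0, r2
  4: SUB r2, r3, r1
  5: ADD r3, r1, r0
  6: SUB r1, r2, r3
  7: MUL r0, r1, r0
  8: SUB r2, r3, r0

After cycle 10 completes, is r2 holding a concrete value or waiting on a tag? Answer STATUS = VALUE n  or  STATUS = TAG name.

  c1: issue SUB r0<-Add1  regs: r0:Add1,r1:5,r2:1,r3:1
  c2: issue MUL r0<-Mul1  regs: r0:Mul1,r1:5,r2:1,r3:1
  c3: issue ADD r1<-Add2  regs: r0:Mul1,r1:Add2,r2:1,r3:1
  c4: CDB Add1=-7; issue MUL r0<-Mul2  regs: r0:Mul2,r1:Add2,r2:1,r3:1
  c5: issue SUB r2<-Add1  regs: r0:Mul2,r1:Add2,r2:Add1,r3:1
  c6: CDB Add2=2; issue ADD r3<-Add2  regs: r0:Mul2,r1:2,r2:Add1,r3:Add2
  c7: stall  regs: r0:Mul2,r1:2,r2:Add1,r3:Add2
  c8: stall  regs: r0:Mul2,r1:2,r2:Add1,r3:Add2
  c9: CDB Add1=-1; issue SUB r1<-Add1  regs: r0:Mul2,r1:Add1,r2:-1,r3:Add2
  c10: CDB Mul1=-7; issue MUL r0<-Mul1  regs: r0:Mul1,r1:Add1,r2:-1,r3:Add2

STATUS = VALUE -1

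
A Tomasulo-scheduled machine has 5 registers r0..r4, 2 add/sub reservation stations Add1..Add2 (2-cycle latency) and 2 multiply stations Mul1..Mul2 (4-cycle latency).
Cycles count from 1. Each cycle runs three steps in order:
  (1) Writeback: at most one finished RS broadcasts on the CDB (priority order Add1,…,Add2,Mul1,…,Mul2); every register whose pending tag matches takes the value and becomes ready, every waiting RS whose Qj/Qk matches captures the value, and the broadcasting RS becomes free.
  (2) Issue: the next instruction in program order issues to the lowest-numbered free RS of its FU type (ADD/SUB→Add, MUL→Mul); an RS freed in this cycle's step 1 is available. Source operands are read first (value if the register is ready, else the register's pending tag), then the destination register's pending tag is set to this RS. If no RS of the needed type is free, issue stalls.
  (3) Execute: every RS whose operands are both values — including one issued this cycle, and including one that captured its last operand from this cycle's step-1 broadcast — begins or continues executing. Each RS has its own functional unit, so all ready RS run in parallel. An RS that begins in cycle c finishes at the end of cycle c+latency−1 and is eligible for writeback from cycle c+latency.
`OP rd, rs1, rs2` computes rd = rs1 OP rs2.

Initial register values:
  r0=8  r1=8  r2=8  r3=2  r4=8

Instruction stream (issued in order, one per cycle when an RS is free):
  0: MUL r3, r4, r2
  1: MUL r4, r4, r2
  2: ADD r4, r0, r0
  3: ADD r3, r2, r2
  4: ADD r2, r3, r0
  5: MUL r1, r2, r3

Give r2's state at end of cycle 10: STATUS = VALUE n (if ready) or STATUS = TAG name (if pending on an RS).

  c1: issue MUL r3<-Mul1  regs: r0:8,r1:8,r2:8,r3:Mul1,r4:8
  c2: issue MUL r4<-Mul2  regs: r0:8,r1:8,r2:8,r3:Mul1,r4:Mul2
  c3: issue ADD r4<-Add1  regs: r0:8,r1:8,r2:8,r3:Mul1,r4:Add1
  c4: issue ADD r3<-Add2  regs: r0:8,r1:8,r2:8,r3:Add2,r4:Add1
  c5: CDB Add1=16; issue ADD r2<-Add1  regs: r0:8,r1:8,r2:Add1,r3:Add2,r4:16
  c6: CDB Add2=16; stall  regs: r0:8,r1:8,r2:Add1,r3:16,r4:16
  c7: CDB Mul1=64; issue MUL r1<-Mul1  regs: r0:8,r1:Mul1,r2:Add1,r3:16,r4:16
  c8: CDB Add1=24  regs: r0:8,r1:Mul1,r2:24,r3:16,r4:16
  c9: CDB Mul2=64  regs: r0:8,r1:Mul1,r2:24,r3:16,r4:16
  c10: -  regs: r0:8,r1:Mul1,r2:24,r3:16,r4:16

STATUS = VALUE 24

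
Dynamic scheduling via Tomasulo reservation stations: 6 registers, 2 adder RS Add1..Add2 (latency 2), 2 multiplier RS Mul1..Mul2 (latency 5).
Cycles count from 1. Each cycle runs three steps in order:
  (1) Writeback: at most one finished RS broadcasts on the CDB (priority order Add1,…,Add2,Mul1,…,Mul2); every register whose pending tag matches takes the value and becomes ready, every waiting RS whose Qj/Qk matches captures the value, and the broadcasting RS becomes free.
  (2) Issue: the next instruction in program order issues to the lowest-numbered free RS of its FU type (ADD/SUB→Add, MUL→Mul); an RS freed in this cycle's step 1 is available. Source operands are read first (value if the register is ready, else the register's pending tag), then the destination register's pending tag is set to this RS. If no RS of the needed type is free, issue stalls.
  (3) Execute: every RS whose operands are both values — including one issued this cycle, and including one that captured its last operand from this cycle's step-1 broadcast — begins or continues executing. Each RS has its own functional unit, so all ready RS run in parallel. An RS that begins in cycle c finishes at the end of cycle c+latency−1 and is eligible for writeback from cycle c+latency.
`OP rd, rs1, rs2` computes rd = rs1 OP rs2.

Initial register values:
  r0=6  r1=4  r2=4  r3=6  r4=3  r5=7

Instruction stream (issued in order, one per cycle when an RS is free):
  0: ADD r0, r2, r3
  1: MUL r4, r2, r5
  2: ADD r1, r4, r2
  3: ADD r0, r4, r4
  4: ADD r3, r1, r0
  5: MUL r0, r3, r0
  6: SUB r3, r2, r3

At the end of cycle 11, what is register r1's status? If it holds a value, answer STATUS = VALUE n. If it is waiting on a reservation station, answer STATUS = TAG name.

  c1: issue ADD r0<-Add1  regs: r0:Add1,r1:4,r2:4,r3:6,r4:3,r5:7
  c2: issue MUL r4<-Mul1  regs: r0:Add1,r1:4,r2:4,r3:6,r4:Mul1,r5:7
  c3: CDB Add1=10; issue ADD r1<-Add1  regs: r0:10,r1:Add1,r2:4,r3:6,r4:Mul1,r5:7
  c4: issue ADD r0<-Add2  regs: r0:Add2,r1:Add1,r2:4,r3:6,r4:Mul1,r5:7
  c5: stall  regs: r0:Add2,r1:Add1,r2:4,r3:6,r4:Mul1,r5:7
  c6: stall  regs: r0:Add2,r1:Add1,r2:4,r3:6,r4:Mul1,r5:7
  c7: CDB Mul1=28; stall  regs: r0:Add2,r1:Add1,r2:4,r3:6,r4:28,r5:7
  c8: stall  regs: r0:Add2,r1:Add1,r2:4,r3:6,r4:28,r5:7
  c9: CDB Add1=32; issue ADD r3<-Add1  regs: r0:Add2,r1:32,r2:4,r3:Add1,r4:28,r5:7
  c10: CDB Add2=56; issue MUL r0<-Mul1  regs: r0:Mul1,r1:32,r2:4,r3:Add1,r4:28,r5:7
  c11: issue SUB r3<-Add2  regs: r0:Mul1,r1:32,r2:4,r3:Add2,r4:28,r5:7

STATUS = VALUE 32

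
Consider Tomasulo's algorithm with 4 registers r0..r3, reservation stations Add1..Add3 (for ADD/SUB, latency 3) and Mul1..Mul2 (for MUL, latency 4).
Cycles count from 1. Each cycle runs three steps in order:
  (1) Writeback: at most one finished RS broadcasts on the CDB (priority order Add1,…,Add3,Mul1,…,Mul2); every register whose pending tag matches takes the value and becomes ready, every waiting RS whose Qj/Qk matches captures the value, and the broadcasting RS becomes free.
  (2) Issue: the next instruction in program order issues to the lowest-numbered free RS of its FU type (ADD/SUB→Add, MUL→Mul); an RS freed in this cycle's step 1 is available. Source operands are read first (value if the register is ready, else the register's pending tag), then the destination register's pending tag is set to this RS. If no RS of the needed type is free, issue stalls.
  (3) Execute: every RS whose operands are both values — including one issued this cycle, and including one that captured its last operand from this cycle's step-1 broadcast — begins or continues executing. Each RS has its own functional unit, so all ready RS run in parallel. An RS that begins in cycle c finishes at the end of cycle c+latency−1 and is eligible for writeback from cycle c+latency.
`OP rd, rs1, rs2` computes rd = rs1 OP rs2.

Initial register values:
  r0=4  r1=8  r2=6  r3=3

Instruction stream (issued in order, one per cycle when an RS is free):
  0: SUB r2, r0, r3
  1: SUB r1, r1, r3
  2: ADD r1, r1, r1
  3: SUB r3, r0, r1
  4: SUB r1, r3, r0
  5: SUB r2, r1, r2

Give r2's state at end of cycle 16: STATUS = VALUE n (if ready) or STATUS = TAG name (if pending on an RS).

  c1: issue SUB r2<-Add1  regs: r0:4,r1:8,r2:Add1,r3:3
  c2: issue SUB r1<-Add2  regs: r0:4,r1:Add2,r2:Add1,r3:3
  c3: issue ADD r1<-Add3  regs: r0:4,r1:Add3,r2:Add1,r3:3
  c4: CDB Add1=1; issue SUB r3<-Add1  regs: r0:4,r1:Add3,r2:1,r3:Add1
  c5: CDB Add2=5; issue SUB r1<-Add2  regs: r0:4,r1:Add2,r2:1,r3:Add1
  c6: stall  regs: r0:4,r1:Add2,r2:1,r3:Add1
  c7: stall  regs: r0:4,r1:Add2,r2:1,r3:Add1
  c8: CDB Add3=10; issue SUB r2<-Add3  regs: r0:4,r1:Add2,r2:Add3,r3:Add1
  c9: -  regs: r0:4,r1:Add2,r2:Add3,r3:Add1
  c10: -  regs: r0:4,r1:Add2,r2:Add3,r3:Add1
  c11: CDB Add1=-6  regs: r0:4,r1:Add2,r2:Add3,r3:-6
  c12: -  regs: r0:4,r1:Add2,r2:Add3,r3:-6
  c13: -  regs: r0:4,r1:Add2,r2:Add3,r3:-6
  c14: CDB Add2=-10  regs: r0:4,r1:-10,r2:Add3,r3:-6
  c15: -  regs: r0:4,r1:-10,r2:Add3,r3:-6
  c16: -  regs: r0:4,r1:-10,r2:Add3,r3:-6

STATUS = TAG Add3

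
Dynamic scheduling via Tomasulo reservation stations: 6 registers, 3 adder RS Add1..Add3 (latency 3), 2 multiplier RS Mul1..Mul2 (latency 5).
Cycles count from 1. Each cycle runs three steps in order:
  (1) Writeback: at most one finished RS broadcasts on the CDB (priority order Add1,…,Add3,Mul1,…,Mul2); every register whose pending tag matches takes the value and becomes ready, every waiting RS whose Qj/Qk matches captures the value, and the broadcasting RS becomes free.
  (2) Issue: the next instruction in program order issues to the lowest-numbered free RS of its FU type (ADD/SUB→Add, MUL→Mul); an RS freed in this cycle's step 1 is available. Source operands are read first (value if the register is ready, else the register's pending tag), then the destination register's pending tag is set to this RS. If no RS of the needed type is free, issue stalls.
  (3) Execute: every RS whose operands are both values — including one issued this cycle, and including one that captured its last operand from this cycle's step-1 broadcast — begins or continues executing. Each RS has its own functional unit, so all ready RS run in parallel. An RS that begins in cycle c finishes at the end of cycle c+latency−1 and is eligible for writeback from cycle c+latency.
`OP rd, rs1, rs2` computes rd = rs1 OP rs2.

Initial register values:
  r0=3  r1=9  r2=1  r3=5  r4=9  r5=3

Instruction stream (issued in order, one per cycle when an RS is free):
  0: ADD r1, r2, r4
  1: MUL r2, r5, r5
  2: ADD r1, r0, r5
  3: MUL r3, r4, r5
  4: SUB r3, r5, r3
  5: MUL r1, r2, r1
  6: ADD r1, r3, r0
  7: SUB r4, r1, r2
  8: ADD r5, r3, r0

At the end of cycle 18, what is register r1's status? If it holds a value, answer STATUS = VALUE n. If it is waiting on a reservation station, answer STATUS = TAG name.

STATUS = VALUE -21

cycle 1: issue ADD r1<-Add1 // r0:3,r1:Add1,r2:1,r3:5,r4:9,r5:3
cycle 2: issue MUL r2<-Mul1 // r0:3,r1:Add1,r2:Mul1,r3:5,r4:9,r5:3
cycle 3: issue ADD r1<-Add2 // r0:3,r1:Add2,r2:Mul1,r3:5,r4:9,r5:3
cycle 4: CDB Add1=10; issue MUL r3<-Mul2 // r0:3,r1:Add2,r2:Mul1,r3:Mul2,r4:9,r5:3
cycle 5: issue SUB r3<-Add1 // r0:3,r1:Add2,r2:Mul1,r3:Add1,r4:9,r5:3
cycle 6: CDB Add2=6; stall // r0:3,r1:6,r2:Mul1,r3:Add1,r4:9,r5:3
cycle 7: CDB Mul1=9; issue MUL r1<-Mul1 // r0:3,r1:Mul1,r2:9,r3:Add1,r4:9,r5:3
cycle 8: issue ADD r1<-Add2 // r0:3,r1:Add2,r2:9,r3:Add1,r4:9,r5:3
cycle 9: CDB Mul2=27; issue SUB r4<-Add3 // r0:3,r1:Add2,r2:9,r3:Add1,r4:Add3,r5:3
cycle 10: stall // r0:3,r1:Add2,r2:9,r3:Add1,r4:Add3,r5:3
cycle 11: stall // r0:3,r1:Add2,r2:9,r3:Add1,r4:Add3,r5:3
cycle 12: CDB Add1=-24; issue ADD r5<-Add1 // r0:3,r1:Add2,r2:9,r3:-24,r4:Add3,r5:Add1
cycle 13: CDB Mul1=54 // r0:3,r1:Add2,r2:9,r3:-24,r4:Add3,r5:Add1
cycle 14: - // r0:3,r1:Add2,r2:9,r3:-24,r4:Add3,r5:Add1
cycle 15: CDB Add1=-21 // r0:3,r1:Add2,r2:9,r3:-24,r4:Add3,r5:-21
cycle 16: CDB Add2=-21 // r0:3,r1:-21,r2:9,r3:-24,r4:Add3,r5:-21
cycle 17: - // r0:3,r1:-21,r2:9,r3:-24,r4:Add3,r5:-21
cycle 18: - // r0:3,r1:-21,r2:9,r3:-24,r4:Add3,r5:-21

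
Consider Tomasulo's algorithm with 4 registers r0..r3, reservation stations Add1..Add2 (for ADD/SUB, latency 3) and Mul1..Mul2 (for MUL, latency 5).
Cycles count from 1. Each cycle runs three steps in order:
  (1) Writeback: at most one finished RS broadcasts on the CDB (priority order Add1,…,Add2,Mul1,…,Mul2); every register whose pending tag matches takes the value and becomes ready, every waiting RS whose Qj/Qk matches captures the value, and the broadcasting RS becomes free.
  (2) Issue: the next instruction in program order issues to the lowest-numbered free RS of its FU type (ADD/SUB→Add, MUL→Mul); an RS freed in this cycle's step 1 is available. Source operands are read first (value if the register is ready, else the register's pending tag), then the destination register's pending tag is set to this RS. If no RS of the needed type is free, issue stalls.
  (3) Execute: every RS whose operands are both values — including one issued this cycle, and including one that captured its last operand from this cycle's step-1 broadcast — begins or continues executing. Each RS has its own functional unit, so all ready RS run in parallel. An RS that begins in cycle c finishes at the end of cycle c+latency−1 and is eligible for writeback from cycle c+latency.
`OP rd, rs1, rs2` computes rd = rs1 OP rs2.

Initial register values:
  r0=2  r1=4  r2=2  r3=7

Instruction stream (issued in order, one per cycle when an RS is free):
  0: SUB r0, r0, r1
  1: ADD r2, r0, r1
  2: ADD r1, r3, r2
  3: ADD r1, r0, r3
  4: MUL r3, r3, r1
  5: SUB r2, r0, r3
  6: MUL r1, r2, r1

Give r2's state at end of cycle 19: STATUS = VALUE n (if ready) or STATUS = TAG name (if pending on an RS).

STATUS = VALUE -37

c1: issue SUB r0<-Add1 | r0:Add1,r1:4,r2:2,r3:7
c2: issue ADD r2<-Add2 | r0:Add1,r1:4,r2:Add2,r3:7
c3: stall | r0:Add1,r1:4,r2:Add2,r3:7
c4: CDB Add1=-2; issue ADD r1<-Add1 | r0:-2,r1:Add1,r2:Add2,r3:7
c5: stall | r0:-2,r1:Add1,r2:Add2,r3:7
c6: stall | r0:-2,r1:Add1,r2:Add2,r3:7
c7: CDB Add2=2; issue ADD r1<-Add2 | r0:-2,r1:Add2,r2:2,r3:7
c8: issue MUL r3<-Mul1 | r0:-2,r1:Add2,r2:2,r3:Mul1
c9: stall | r0:-2,r1:Add2,r2:2,r3:Mul1
c10: CDB Add1=9; issue SUB r2<-Add1 | r0:-2,r1:Add2,r2:Add1,r3:Mul1
c11: CDB Add2=5; issue MUL r1<-Mul2 | r0:-2,r1:Mul2,r2:Add1,r3:Mul1
c12: - | r0:-2,r1:Mul2,r2:Add1,r3:Mul1
c13: - | r0:-2,r1:Mul2,r2:Add1,r3:Mul1
c14: - | r0:-2,r1:Mul2,r2:Add1,r3:Mul1
c15: - | r0:-2,r1:Mul2,r2:Add1,r3:Mul1
c16: CDB Mul1=35 | r0:-2,r1:Mul2,r2:Add1,r3:35
c17: - | r0:-2,r1:Mul2,r2:Add1,r3:35
c18: - | r0:-2,r1:Mul2,r2:Add1,r3:35
c19: CDB Add1=-37 | r0:-2,r1:Mul2,r2:-37,r3:35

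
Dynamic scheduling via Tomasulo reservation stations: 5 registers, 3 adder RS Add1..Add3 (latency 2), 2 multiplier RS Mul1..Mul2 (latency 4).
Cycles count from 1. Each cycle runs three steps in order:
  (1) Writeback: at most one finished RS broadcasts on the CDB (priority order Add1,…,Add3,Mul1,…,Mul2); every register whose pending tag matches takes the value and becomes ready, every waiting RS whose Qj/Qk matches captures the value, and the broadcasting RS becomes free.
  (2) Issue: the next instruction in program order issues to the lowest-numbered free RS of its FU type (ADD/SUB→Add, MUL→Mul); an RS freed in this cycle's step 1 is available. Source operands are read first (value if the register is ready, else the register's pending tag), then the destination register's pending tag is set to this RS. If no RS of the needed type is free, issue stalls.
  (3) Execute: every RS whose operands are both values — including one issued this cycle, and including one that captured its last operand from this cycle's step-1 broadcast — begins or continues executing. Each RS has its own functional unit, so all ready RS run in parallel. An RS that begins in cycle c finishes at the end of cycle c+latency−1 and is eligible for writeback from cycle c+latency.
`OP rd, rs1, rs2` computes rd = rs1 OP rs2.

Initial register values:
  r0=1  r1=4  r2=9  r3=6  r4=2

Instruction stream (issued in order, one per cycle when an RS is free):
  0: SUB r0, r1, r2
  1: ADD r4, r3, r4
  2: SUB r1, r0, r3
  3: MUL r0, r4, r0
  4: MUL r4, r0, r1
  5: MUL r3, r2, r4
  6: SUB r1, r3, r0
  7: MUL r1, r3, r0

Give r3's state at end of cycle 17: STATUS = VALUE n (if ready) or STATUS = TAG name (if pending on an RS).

c1: issue SUB r0<-Add1 | r0:Add1,r1:4,r2:9,r3:6,r4:2
c2: issue ADD r4<-Add2 | r0:Add1,r1:4,r2:9,r3:6,r4:Add2
c3: CDB Add1=-5; issue SUB r1<-Add1 | r0:-5,r1:Add1,r2:9,r3:6,r4:Add2
c4: CDB Add2=8; issue MUL r0<-Mul1 | r0:Mul1,r1:Add1,r2:9,r3:6,r4:8
c5: CDB Add1=-11; issue MUL r4<-Mul2 | r0:Mul1,r1:-11,r2:9,r3:6,r4:Mul2
c6: stall | r0:Mul1,r1:-11,r2:9,r3:6,r4:Mul2
c7: stall | r0:Mul1,r1:-11,r2:9,r3:6,r4:Mul2
c8: CDB Mul1=-40; issue MUL r3<-Mul1 | r0:-40,r1:-11,r2:9,r3:Mul1,r4:Mul2
c9: issue SUB r1<-Add1 | r0:-40,r1:Add1,r2:9,r3:Mul1,r4:Mul2
c10: stall | r0:-40,r1:Add1,r2:9,r3:Mul1,r4:Mul2
c11: stall | r0:-40,r1:Add1,r2:9,r3:Mul1,r4:Mul2
c12: CDB Mul2=440; issue MUL r1<-Mul2 | r0:-40,r1:Mul2,r2:9,r3:Mul1,r4:440
c13: - | r0:-40,r1:Mul2,r2:9,r3:Mul1,r4:440
c14: - | r0:-40,r1:Mul2,r2:9,r3:Mul1,r4:440
c15: - | r0:-40,r1:Mul2,r2:9,r3:Mul1,r4:440
c16: CDB Mul1=3960 | r0:-40,r1:Mul2,r2:9,r3:3960,r4:440
c17: - | r0:-40,r1:Mul2,r2:9,r3:3960,r4:440

STATUS = VALUE 3960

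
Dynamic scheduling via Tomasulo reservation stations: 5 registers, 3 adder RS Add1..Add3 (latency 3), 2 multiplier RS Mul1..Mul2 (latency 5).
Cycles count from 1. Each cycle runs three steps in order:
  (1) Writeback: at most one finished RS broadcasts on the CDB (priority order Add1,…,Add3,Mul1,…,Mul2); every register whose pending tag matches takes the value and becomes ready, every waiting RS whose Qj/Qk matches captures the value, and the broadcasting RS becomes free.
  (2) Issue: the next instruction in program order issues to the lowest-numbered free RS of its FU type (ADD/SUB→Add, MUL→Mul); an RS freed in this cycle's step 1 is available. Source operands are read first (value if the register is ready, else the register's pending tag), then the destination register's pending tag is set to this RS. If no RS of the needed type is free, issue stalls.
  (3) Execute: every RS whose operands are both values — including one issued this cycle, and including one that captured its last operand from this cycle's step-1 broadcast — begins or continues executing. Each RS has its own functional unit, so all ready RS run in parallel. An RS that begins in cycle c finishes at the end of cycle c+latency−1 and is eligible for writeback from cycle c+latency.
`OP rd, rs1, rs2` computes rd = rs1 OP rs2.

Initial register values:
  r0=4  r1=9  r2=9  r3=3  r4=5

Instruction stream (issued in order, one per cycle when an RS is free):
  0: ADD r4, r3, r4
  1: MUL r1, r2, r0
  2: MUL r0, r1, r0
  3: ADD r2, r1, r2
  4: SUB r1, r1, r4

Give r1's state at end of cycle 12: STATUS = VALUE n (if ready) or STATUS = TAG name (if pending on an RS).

STATUS = VALUE 28

  c1: issue ADD r4<-Add1  regs: r0:4,r1:9,r2:9,r3:3,r4:Add1
  c2: issue MUL r1<-Mul1  regs: r0:4,r1:Mul1,r2:9,r3:3,r4:Add1
  c3: issue MUL r0<-Mul2  regs: r0:Mul2,r1:Mul1,r2:9,r3:3,r4:Add1
  c4: CDB Add1=8; issue ADD r2<-Add1  regs: r0:Mul2,r1:Mul1,r2:Add1,r3:3,r4:8
  c5: issue SUB r1<-Add2  regs: r0:Mul2,r1:Add2,r2:Add1,r3:3,r4:8
  c6: -  regs: r0:Mul2,r1:Add2,r2:Add1,r3:3,r4:8
  c7: CDB Mul1=36  regs: r0:Mul2,r1:Add2,r2:Add1,r3:3,r4:8
  c8: -  regs: r0:Mul2,r1:Add2,r2:Add1,r3:3,r4:8
  c9: -  regs: r0:Mul2,r1:Add2,r2:Add1,r3:3,r4:8
  c10: CDB Add1=45  regs: r0:Mul2,r1:Add2,r2:45,r3:3,r4:8
  c11: CDB Add2=28  regs: r0:Mul2,r1:28,r2:45,r3:3,r4:8
  c12: CDB Mul2=144  regs: r0:144,r1:28,r2:45,r3:3,r4:8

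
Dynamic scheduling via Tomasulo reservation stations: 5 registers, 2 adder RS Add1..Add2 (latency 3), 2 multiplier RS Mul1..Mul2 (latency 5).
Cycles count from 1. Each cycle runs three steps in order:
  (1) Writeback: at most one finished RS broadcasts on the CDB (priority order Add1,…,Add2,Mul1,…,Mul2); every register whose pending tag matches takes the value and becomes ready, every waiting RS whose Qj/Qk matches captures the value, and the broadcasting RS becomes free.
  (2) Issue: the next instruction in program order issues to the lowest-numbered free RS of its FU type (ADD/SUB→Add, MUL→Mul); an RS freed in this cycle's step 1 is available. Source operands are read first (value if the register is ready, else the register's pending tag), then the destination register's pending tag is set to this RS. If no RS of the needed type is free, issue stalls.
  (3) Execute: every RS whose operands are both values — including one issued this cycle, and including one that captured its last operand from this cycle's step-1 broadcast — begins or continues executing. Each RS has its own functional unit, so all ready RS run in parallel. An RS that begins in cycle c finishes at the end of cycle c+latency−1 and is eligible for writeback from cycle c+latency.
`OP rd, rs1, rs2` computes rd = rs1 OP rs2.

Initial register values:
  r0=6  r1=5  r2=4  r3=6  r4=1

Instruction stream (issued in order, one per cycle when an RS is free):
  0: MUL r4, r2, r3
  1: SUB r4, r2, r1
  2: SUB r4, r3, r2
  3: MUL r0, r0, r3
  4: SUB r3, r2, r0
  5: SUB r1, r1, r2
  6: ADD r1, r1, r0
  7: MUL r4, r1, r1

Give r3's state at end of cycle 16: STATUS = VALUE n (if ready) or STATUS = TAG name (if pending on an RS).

STATUS = VALUE -32

c1: issue MUL r4<-Mul1 | r0:6,r1:5,r2:4,r3:6,r4:Mul1
c2: issue SUB r4<-Add1 | r0:6,r1:5,r2:4,r3:6,r4:Add1
c3: issue SUB r4<-Add2 | r0:6,r1:5,r2:4,r3:6,r4:Add2
c4: issue MUL r0<-Mul2 | r0:Mul2,r1:5,r2:4,r3:6,r4:Add2
c5: CDB Add1=-1; issue SUB r3<-Add1 | r0:Mul2,r1:5,r2:4,r3:Add1,r4:Add2
c6: CDB Add2=2; issue SUB r1<-Add2 | r0:Mul2,r1:Add2,r2:4,r3:Add1,r4:2
c7: CDB Mul1=24; stall | r0:Mul2,r1:Add2,r2:4,r3:Add1,r4:2
c8: stall | r0:Mul2,r1:Add2,r2:4,r3:Add1,r4:2
c9: CDB Add2=1; issue ADD r1<-Add2 | r0:Mul2,r1:Add2,r2:4,r3:Add1,r4:2
c10: CDB Mul2=36; issue MUL r4<-Mul1 | r0:36,r1:Add2,r2:4,r3:Add1,r4:Mul1
c11: - | r0:36,r1:Add2,r2:4,r3:Add1,r4:Mul1
c12: - | r0:36,r1:Add2,r2:4,r3:Add1,r4:Mul1
c13: CDB Add1=-32 | r0:36,r1:Add2,r2:4,r3:-32,r4:Mul1
c14: CDB Add2=37 | r0:36,r1:37,r2:4,r3:-32,r4:Mul1
c15: - | r0:36,r1:37,r2:4,r3:-32,r4:Mul1
c16: - | r0:36,r1:37,r2:4,r3:-32,r4:Mul1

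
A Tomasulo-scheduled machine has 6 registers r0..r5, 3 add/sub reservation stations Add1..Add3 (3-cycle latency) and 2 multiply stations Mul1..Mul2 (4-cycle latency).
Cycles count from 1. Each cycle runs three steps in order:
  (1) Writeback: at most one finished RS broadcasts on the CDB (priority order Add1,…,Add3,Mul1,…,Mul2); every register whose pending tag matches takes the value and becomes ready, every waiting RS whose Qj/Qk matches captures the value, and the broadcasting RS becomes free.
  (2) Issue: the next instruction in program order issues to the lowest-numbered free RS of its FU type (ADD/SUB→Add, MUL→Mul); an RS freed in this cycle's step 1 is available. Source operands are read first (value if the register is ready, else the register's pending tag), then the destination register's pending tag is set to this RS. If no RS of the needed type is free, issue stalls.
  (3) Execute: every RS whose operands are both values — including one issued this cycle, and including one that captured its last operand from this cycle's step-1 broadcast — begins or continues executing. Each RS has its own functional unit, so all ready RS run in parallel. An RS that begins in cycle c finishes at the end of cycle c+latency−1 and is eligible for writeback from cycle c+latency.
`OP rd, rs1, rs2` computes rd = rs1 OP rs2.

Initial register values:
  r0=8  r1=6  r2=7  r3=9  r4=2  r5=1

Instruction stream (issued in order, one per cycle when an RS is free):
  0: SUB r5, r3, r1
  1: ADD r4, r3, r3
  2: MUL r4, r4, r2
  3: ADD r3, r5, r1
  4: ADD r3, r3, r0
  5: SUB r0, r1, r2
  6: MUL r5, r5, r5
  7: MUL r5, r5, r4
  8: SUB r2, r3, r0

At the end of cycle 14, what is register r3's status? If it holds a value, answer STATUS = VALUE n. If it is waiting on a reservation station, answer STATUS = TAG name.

STATUS = VALUE 17

cycle 1: issue SUB r5<-Add1 // r0:8,r1:6,r2:7,r3:9,r4:2,r5:Add1
cycle 2: issue ADD r4<-Add2 // r0:8,r1:6,r2:7,r3:9,r4:Add2,r5:Add1
cycle 3: issue MUL r4<-Mul1 // r0:8,r1:6,r2:7,r3:9,r4:Mul1,r5:Add1
cycle 4: CDB Add1=3; issue ADD r3<-Add1 // r0:8,r1:6,r2:7,r3:Add1,r4:Mul1,r5:3
cycle 5: CDB Add2=18; issue ADD r3<-Add2 // r0:8,r1:6,r2:7,r3:Add2,r4:Mul1,r5:3
cycle 6: issue SUB r0<-Add3 // r0:Add3,r1:6,r2:7,r3:Add2,r4:Mul1,r5:3
cycle 7: CDB Add1=9; issue MUL r5<-Mul2 // r0:Add3,r1:6,r2:7,r3:Add2,r4:Mul1,r5:Mul2
cycle 8: stall // r0:Add3,r1:6,r2:7,r3:Add2,r4:Mul1,r5:Mul2
cycle 9: CDB Add3=-1; stall // r0:-1,r1:6,r2:7,r3:Add2,r4:Mul1,r5:Mul2
cycle 10: CDB Add2=17; stall // r0:-1,r1:6,r2:7,r3:17,r4:Mul1,r5:Mul2
cycle 11: CDB Mul1=126; issue MUL r5<-Mul1 // r0:-1,r1:6,r2:7,r3:17,r4:126,r5:Mul1
cycle 12: CDB Mul2=9; issue SUB r2<-Add1 // r0:-1,r1:6,r2:Add1,r3:17,r4:126,r5:Mul1
cycle 13: - // r0:-1,r1:6,r2:Add1,r3:17,r4:126,r5:Mul1
cycle 14: - // r0:-1,r1:6,r2:Add1,r3:17,r4:126,r5:Mul1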